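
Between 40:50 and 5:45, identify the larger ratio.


40/50 = 0.8000
5/45 = 0.1111
0.8000 > 0.1111, so 40:50 is greater
= 40:50

40:50


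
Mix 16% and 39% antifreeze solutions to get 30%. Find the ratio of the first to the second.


Let x parts of 16% mix with y parts of 39%.
16x + 39y = 30(x + y)
16x + 39y = 30x + 30y
x(16 - 30) = y(30 - 39)
x/y = (39 - 30)/(30 - 16) = 9/14
Simplify: 9:14
= 9:14

9:14


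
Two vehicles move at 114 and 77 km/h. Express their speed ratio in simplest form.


Ratio = 114:77
GCD = 1
Simplified = 114:77
Time ratio (same distance) = 77:114
Speed ratio = 114:77

114:77


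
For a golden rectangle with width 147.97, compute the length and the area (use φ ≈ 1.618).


φ = (1 + √5) / 2 ≈ 1.618
Length = width × φ = 147.97 × 1.618 = 239.41546
≈ 239.42
Area = width × length = 147.97 × 239.41546 = 35426.3056162 ≈ 35426.31
= Length: 239.42, Area: 35426.31

Length: 239.42, Area: 35426.31


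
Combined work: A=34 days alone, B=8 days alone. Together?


Rate of A = 1/34 per day
Rate of B = 1/8 per day
Combined rate = 1/34 + 1/8 = 42/272 ≈ 0.1544 per day
Days = 1 / combined rate = 272/42
≈ 6.48 days

6.48 days


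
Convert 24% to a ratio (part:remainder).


24% means 24 parts out of 100; remainder = 76
Part : remainder = 24:76
GCD = 4
= 6:19

6:19


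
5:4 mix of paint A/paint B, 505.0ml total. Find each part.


Total parts = 5 + 4 = 9
paint A: 505.0 × 5/9 = 280.6ml
paint B: 505.0 × 4/9 = 224.4ml
= 280.6ml and 224.4ml

280.6ml and 224.4ml


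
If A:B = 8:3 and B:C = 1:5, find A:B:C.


Match B: multiply A:B by 1 → 8:3
Multiply B:C by 3 → 3:15
Combined: 8:3:15
GCD = 1
= 8:3:15

8:3:15


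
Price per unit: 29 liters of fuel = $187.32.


Unit rate = total / quantity
= 187.32 / 29
= $6.46 per unit

$6.46 per unit


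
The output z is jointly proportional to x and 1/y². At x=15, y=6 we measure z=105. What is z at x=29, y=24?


z = k·x/y²
Solve for k using the known point: k = z·y²/x = 105×36/15 = 3780/15 = 252.0000
Now evaluate at x=29, y=24:
z = k × 29 / 576 = (3780 × 29) / (15 × 576) = 109620/8640
= 12.6875

12.6875


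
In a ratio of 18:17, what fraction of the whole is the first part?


Total parts = 18 + 17 = 35
First part: 18/35 = 18/35
= 18/35

18/35


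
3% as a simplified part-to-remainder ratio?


3% means 3 parts out of 100; remainder = 97
Part : remainder = 3:97
GCD = 1
= 3:97

3:97


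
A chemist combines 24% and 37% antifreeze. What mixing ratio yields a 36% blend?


Let x parts of 24% mix with y parts of 37%.
24x + 37y = 36(x + y)
24x + 37y = 36x + 36y
x(24 - 36) = y(36 - 37)
x/y = (37 - 36)/(36 - 24) = 1/12
Simplify: 1:12
= 1:12

1:12


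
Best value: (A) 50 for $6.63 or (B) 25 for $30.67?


Deal A: $6.63/50 = $0.1326/unit
Deal B: $30.67/25 = $1.2268/unit
A is cheaper per unit
= Deal A

Deal A


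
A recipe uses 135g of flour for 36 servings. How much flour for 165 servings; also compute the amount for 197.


Direct proportion: y/x = constant
k = 135/36 = 3.7500
y at x=165: k × 165 = 135 × 165 / 36 = 22275/36 = 618.75
y at x=197: k × 197 = 135 × 197 / 36 = 26595/36 = 738.75
= 618.75 and 738.75

618.75 and 738.75


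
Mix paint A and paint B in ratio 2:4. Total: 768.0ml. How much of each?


Total parts = 2 + 4 = 6
paint A: 768.0 × 2/6 = 256.0ml
paint B: 768.0 × 4/6 = 512.0ml
= 256.0ml and 512.0ml

256.0ml and 512.0ml


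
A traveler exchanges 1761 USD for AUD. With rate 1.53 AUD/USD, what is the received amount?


Amount × rate = 1761 × 1.53
= 2694.33 AUD

2694.33 AUD


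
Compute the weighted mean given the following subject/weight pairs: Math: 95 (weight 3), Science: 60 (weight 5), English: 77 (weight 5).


Numerator = 95×3 + 60×5 + 77×5
= 285 + 300 + 385
= 970
Total weight = 13
Weighted avg = 970/13
= 74.62

74.62


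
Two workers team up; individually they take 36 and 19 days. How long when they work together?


Rate of A = 1/36 per day
Rate of B = 1/19 per day
Combined rate = 1/36 + 1/19 = 55/684 ≈ 0.0804 per day
Days = 1 / combined rate = 684/55
≈ 12.44 days

12.44 days


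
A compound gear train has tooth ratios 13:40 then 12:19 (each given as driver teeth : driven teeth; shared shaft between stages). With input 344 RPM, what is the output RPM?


Stage 1: RPM_B = RPM_A × t_A/t_B = 344 × 13/40 = 4472/40 = 111.80
B and C share a shaft → RPM_C = RPM_B
Stage 2: RPM_D = RPM_C × t_C/t_D = RPM_A × (t_A×t_C)/(t_B×t_D)
Overall ratio = (13×12)/(40×19) = 156/760
RPM_D = 344 × 156/760 = 53664/760
≈ 70.61 RPM

70.61 RPM


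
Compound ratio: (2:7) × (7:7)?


Compound ratio = (2×7) : (7×7)
= 14:49
GCD = 7
= 2:7

2:7


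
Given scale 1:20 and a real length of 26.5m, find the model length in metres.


Model size = real / scale
= 26.5 / 20
= 1.3250 m

1.3250 m


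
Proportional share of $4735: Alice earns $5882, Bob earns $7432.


Total income = 5882 + 7432 = $13314
Alice: $4735 × 5882/13314 = $2091.88
Bob: $4735 × 7432/13314 = $2643.12
= Alice: $2091.88, Bob: $2643.12

Alice: $2091.88, Bob: $2643.12


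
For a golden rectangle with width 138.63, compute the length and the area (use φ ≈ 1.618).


φ = (1 + √5) / 2 ≈ 1.618
Length = width × φ = 138.63 × 1.618 = 224.30334
≈ 224.30
Area = width × length = 138.63 × 224.30334 = 31095.1720242 ≈ 31095.17
= Length: 224.30, Area: 31095.17

Length: 224.30, Area: 31095.17


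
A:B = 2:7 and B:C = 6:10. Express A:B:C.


Match B: multiply A:B by 6 → 12:42
Multiply B:C by 7 → 42:70
Combined: 12:42:70
GCD = 2
= 6:21:35

6:21:35


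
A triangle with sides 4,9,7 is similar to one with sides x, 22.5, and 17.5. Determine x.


Scale factor = 22.5/9 = 2.5
Missing side = 4 × 2.5
= 10.0

10.0


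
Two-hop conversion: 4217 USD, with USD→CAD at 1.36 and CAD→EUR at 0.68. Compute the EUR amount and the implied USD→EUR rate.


Step 1: 4217 USD × 1.36 = 5735.12 CAD
Step 2: 5735.12 CAD × 0.68 = 3899.88 EUR
Implied rate USD→EUR = 1.36 × 0.68 = 0.9248
= 3899.88 EUR; implied rate 0.9248 EUR/USD

3899.88 EUR; implied rate 0.9248 EUR/USD


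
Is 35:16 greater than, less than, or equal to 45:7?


35/16 = 2.1875
45/7 = 6.4286
2.1875 < 6.4286, so 35:16 is less
= less than

less than


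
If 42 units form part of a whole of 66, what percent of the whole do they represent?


Percentage = (part / whole) × 100
= (42 / 66) × 100
≈ 63.64%

63.64%


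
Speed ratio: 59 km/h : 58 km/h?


Ratio = 59:58
GCD = 1
Simplified = 59:58
Time ratio (same distance) = 58:59
Speed ratio = 59:58

59:58


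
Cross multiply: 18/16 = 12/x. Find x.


Cross multiply: 18 × x = 16 × 12
18x = 192
x = 192 / 18
= 10.67

10.67


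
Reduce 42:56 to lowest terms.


GCD(42, 56) = 14
42/14 : 56/14
= 3:4

3:4


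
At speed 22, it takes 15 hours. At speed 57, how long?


Inverse proportion: x × y = constant
k = 22 × 15 = 330
y₂ = k / 57 = 330 / 57
= 5.79

5.79


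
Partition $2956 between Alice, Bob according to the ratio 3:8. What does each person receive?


Total parts = 3 + 8 = 11
Alice: 2956 × 3/11 = 806.18
Bob: 2956 × 8/11 = 2149.82
= Alice: $806.18, Bob: $2149.82

Alice: $806.18, Bob: $2149.82


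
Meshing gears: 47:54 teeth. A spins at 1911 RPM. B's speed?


Gear ratio = 47:54 = 47:54
RPM_B = RPM_A × (teeth_A / teeth_B)
= 1911 × (47/54)
= 1663.3 RPM

1663.3 RPM


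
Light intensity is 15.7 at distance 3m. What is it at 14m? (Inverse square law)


I₁d₁² = I₂d₂²
I₂ = I₁ × (d₁/d₂)²
= 15.7 × (3/14)²
= 15.7 × 9/196
= 141.3/196
≈ 0.7209

0.7209


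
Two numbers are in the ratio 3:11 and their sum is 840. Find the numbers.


Let A = 3k, B = 11k.
3k + 11k = 840
14k = 840 → k = 840/14 = 60
A = 3×60 = 180, B = 11×60 = 660
= A = 180, B = 660

A = 180, B = 660


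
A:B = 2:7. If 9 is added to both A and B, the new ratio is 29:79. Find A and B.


Let A = 2k, B = 7k.
(2k + 9) / (7k + 9) = 29/79
Cross-multiply: 79(2k + 9) = 29(7k + 9)
158k + 711 = 203k + 261
158k - 203k = 261 - 711
-45k = -450
k = -450/-45 = 10
A = 2×10 = 20, B = 7×10 = 70
= A = 20, B = 70

A = 20, B = 70


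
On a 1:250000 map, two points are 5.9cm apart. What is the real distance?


Real distance = map distance × scale
= 5.9cm × 250000
= 1475000 cm = 14750.0 m
= 14.750 km

14.750 km


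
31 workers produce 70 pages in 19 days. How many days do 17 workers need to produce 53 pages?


Days ∝ work / workers, so d₂ = d₁ × (m₁/m₂) × (w₂/w₁)
Workers factor (inverse): 31/17 ≈ 1.8235
Work factor (direct): 53/70 ≈ 0.7571
d₂ = 19 × 31/17 × 53/70 = (19 × 31 × 53) / (17 × 70) = 31217/1190
≈ 26.23 days

26.23 days


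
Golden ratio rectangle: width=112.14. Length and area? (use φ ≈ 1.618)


φ = (1 + √5) / 2 ≈ 1.618
Length = width × φ = 112.14 × 1.618 = 181.44252
≈ 181.44
Area = width × length = 112.14 × 181.44252 = 20346.9641928 ≈ 20346.96
= Length: 181.44, Area: 20346.96

Length: 181.44, Area: 20346.96


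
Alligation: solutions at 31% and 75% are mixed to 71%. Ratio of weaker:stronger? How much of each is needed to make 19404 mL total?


Let x parts of 31% mix with y parts of 75%.
31x + 75y = 71(x + y)
31x + 75y = 71x + 71y
x(31 - 71) = y(71 - 75)
x/y = (75 - 71)/(71 - 31) = 4/40
Simplify: 1:10
Total parts = 11; one part = 19404/11 = 1764.00 mL
31% solution: 1×1764.00 = 1764.00 mL
75% solution: 10×1764.00 = 17640.00 mL
= ratio 1:10; 1764.00 mL and 17640.00 mL

ratio 1:10; 1764.00 mL and 17640.00 mL


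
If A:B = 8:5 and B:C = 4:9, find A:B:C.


Match B: multiply A:B by 4 → 32:20
Multiply B:C by 5 → 20:45
Combined: 32:20:45
GCD = 1
= 32:20:45

32:20:45


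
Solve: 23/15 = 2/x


Cross multiply: 23 × x = 15 × 2
23x = 30
x = 30 / 23
= 1.30

1.30


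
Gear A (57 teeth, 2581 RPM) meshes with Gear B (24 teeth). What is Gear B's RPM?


Gear ratio = 57:24 = 19:8
RPM_B = RPM_A × (teeth_A / teeth_B)
= 2581 × (57/24)
= 6129.9 RPM

6129.9 RPM


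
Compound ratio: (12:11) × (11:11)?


Compound ratio = (12×11) : (11×11)
= 132:121
GCD = 11
= 12:11

12:11


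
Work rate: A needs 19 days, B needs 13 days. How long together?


Rate of A = 1/19 per day
Rate of B = 1/13 per day
Combined rate = 1/19 + 1/13 = 32/247 ≈ 0.1296 per day
Days = 1 / combined rate = 247/32
≈ 7.72 days

7.72 days


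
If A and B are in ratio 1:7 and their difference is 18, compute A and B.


Let A = 1k, B = 7k.
7k - 1k = 18
6k = 18 → k = 18/6 = 3
A = 1×3 = 3, B = 7×3 = 21
= A = 3, B = 21

A = 3, B = 21


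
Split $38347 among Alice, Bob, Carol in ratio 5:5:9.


Total parts = 5 + 5 + 9 = 19
Alice: 38347 × 5/19 = 10091.32
Bob: 38347 × 5/19 = 10091.32
Carol: 38347 × 9/19 = 18164.37
= Alice: $10091.32, Bob: $10091.32, Carol: $18164.37

Alice: $10091.32, Bob: $10091.32, Carol: $18164.37


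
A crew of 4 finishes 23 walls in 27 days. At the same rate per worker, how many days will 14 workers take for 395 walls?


Days ∝ work / workers, so d₂ = d₁ × (m₁/m₂) × (w₂/w₁)
Workers factor (inverse): 4/14 ≈ 0.2857
Work factor (direct): 395/23 ≈ 17.1739
d₂ = 27 × 4/14 × 395/23 = (27 × 4 × 395) / (14 × 23) = 42660/322
≈ 132.48 days

132.48 days


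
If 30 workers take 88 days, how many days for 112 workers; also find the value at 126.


Inverse proportion: x × y = constant
k = 30 × 88 = 2640
At x=112: k/112 = 23.57
At x=126: k/126 = 20.95
= 23.57 and 20.95

23.57 and 20.95


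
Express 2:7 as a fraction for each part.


Total parts = 2 + 7 = 9
First part: 2/9 = 2/9
Second part: 7/9 = 7/9
= 2/9 and 7/9

2/9 and 7/9


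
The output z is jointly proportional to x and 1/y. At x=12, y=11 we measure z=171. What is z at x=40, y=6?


z = k·x/y
Solve for k using the known point: k = z·y/x = 171×11/12 = 1881/12 = 156.7500
Now evaluate at x=40, y=6:
z = k × 40 / 6 = (1881 × 40) / (12 × 6) = 75240/72
= 1045.0000

1045.0000


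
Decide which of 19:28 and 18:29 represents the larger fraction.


19/28 = 0.6786
18/29 = 0.6207
0.6786 > 0.6207, so 19:28 is greater
= 19:28

19:28


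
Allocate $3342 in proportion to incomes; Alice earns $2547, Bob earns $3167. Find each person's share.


Total income = 2547 + 3167 = $5714
Alice: $3342 × 2547/5714 = $1489.69
Bob: $3342 × 3167/5714 = $1852.31
= Alice: $1489.69, Bob: $1852.31

Alice: $1489.69, Bob: $1852.31


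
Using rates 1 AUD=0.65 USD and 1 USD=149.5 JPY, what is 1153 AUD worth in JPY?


Step 1: 1153 AUD × 0.65 = 749.45 USD
Step 2: 749.45 USD × 149.5 = 112042.78 JPY
Implied rate AUD→JPY = 0.65 × 149.5 = 97.1750
= 112042.78 JPY

112042.78 JPY


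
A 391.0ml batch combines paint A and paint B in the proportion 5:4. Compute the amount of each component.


Total parts = 5 + 4 = 9
paint A: 391.0 × 5/9 = 217.2ml
paint B: 391.0 × 4/9 = 173.8ml
= 217.2ml and 173.8ml

217.2ml and 173.8ml


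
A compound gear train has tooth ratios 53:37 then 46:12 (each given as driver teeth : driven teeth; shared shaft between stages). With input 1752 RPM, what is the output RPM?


Stage 1: RPM_B = RPM_A × t_A/t_B = 1752 × 53/37 = 92856/37 ≈ 2509.62
B and C share a shaft → RPM_C = RPM_B
Stage 2: RPM_D = RPM_C × t_C/t_D = RPM_A × (t_A×t_C)/(t_B×t_D)
Overall ratio = (53×46)/(37×12) = 2438/444
RPM_D = 1752 × 2438/444 = 4271376/444
≈ 9620.22 RPM

9620.22 RPM


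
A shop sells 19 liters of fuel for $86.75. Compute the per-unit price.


Unit rate = total / quantity
= 86.75 / 19
= $4.57 per unit

$4.57 per unit


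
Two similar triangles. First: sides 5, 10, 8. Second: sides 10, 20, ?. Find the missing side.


Scale factor = 10/5 = 2
Missing side = 8 × 2
= 16.0

16.0


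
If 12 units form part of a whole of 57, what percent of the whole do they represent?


Percentage = (part / whole) × 100
= (12 / 57) × 100
≈ 21.05%

21.05%


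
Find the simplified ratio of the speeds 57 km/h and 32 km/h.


Ratio = 57:32
GCD = 1
Simplified = 57:32
Time ratio (same distance) = 32:57
Speed ratio = 57:32

57:32


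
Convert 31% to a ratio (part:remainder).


31% means 31 parts out of 100; remainder = 69
Part : remainder = 31:69
GCD = 1
= 31:69

31:69


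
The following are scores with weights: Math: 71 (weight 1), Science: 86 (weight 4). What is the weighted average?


Numerator = 71×1 + 86×4
= 71 + 344
= 415
Total weight = 5
Weighted avg = 415/5
= 83.00

83.00


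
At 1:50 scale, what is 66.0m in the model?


Model size = real / scale
= 66.0 / 50
= 1.3200 m

1.3200 m


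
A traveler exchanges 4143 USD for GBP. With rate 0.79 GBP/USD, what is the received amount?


Amount × rate = 4143 × 0.79
= 3272.97 GBP

3272.97 GBP


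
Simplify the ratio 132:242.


GCD(132, 242) = 22
132/22 : 242/22
= 6:11

6:11


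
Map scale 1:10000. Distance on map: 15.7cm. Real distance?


Real distance = map distance × scale
= 15.7cm × 10000
= 157000 cm = 1570.0 m
= 1.570 km

1.570 km


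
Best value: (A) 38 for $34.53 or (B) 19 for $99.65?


Deal A: $34.53/38 = $0.9087/unit
Deal B: $99.65/19 = $5.2447/unit
A is cheaper per unit
= Deal A

Deal A


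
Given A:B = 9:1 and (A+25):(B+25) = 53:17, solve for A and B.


Let A = 9k, B = 1k.
(9k + 25) / (1k + 25) = 53/17
Cross-multiply: 17(9k + 25) = 53(1k + 25)
153k + 425 = 53k + 1325
153k - 53k = 1325 - 425
100k = 900
k = 900/100 = 9
A = 9×9 = 81, B = 1×9 = 9
= A = 81, B = 9

A = 81, B = 9


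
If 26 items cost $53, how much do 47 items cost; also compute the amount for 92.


Direct proportion: y/x = constant
k = 53/26 ≈ 2.0385
y at x=47: k × 47 = 53 × 47 / 26 = 2491/26 ≈ 95.81
y at x=92: k × 92 = 53 × 92 / 26 = 4876/26 ≈ 187.54
= 95.81 and 187.54

95.81 and 187.54


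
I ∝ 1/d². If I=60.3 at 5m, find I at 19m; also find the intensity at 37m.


I₁d₁² = I₂d₂²
I at 19m = 60.3 × (5/19)² = 60.3 × 25/361 = 1507.5/361 ≈ 4.1759
I at 37m = 60.3 × (5/37)² = 60.3 × 25/1369 = 1507.5/1369 ≈ 1.1012
= 4.1759 and 1.1012

4.1759 and 1.1012


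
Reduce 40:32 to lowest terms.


GCD(40, 32) = 8
40/8 : 32/8
= 5:4

5:4


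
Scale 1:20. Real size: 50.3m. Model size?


Model size = real / scale
= 50.3 / 20
= 2.5150 m

2.5150 m


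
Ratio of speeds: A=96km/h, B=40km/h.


Ratio = 96:40
GCD = 8
Simplified = 12:5
Time ratio (same distance) = 5:12
Speed ratio = 12:5

12:5


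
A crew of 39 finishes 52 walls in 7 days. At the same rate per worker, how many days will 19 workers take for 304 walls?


Days ∝ work / workers, so d₂ = d₁ × (m₁/m₂) × (w₂/w₁)
Workers factor (inverse): 39/19 ≈ 2.0526
Work factor (direct): 304/52 ≈ 5.8462
d₂ = 7 × 39/19 × 304/52 = (7 × 39 × 304) / (19 × 52) = 82992/988
= 84.00 days

84.00 days


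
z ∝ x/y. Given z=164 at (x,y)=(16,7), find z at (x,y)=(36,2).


z = k·x/y
Solve for k using the known point: k = z·y/x = 164×7/16 = 1148/16 = 71.7500
Now evaluate at x=36, y=2:
z = k × 36 / 2 = (1148 × 36) / (16 × 2) = 41328/32
= 1291.5000

1291.5000


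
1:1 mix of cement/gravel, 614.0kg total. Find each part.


Total parts = 1 + 1 = 2
cement: 614.0 × 1/2 = 307.0kg
gravel: 614.0 × 1/2 = 307.0kg
= 307.0kg and 307.0kg

307.0kg and 307.0kg


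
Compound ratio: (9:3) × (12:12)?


Compound ratio = (9×12) : (3×12)
= 108:36
GCD = 36
= 3:1

3:1


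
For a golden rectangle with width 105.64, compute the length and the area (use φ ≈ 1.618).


φ = (1 + √5) / 2 ≈ 1.618
Length = width × φ = 105.64 × 1.618 = 170.92552
≈ 170.93
Area = width × length = 105.64 × 170.92552 = 18056.5719328 ≈ 18056.57
= Length: 170.93, Area: 18056.57

Length: 170.93, Area: 18056.57


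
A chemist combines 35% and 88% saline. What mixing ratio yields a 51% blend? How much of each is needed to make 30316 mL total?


Let x parts of 35% mix with y parts of 88%.
35x + 88y = 51(x + y)
35x + 88y = 51x + 51y
x(35 - 51) = y(51 - 88)
x/y = (88 - 51)/(51 - 35) = 37/16
Simplify: 37:16
Total parts = 53; one part = 30316/53 = 572.00 mL
35% solution: 37×572.00 = 21164.00 mL
88% solution: 16×572.00 = 9152.00 mL
= ratio 37:16; 21164.00 mL and 9152.00 mL

ratio 37:16; 21164.00 mL and 9152.00 mL


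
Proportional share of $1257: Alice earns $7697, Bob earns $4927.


Total income = 7697 + 4927 = $12624
Alice: $1257 × 7697/12624 = $766.41
Bob: $1257 × 4927/12624 = $490.59
= Alice: $766.41, Bob: $490.59

Alice: $766.41, Bob: $490.59


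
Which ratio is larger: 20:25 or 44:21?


20/25 = 0.8000
44/21 = 2.0952
0.8000 < 2.0952, so 20:25 is less
= 44:21

44:21


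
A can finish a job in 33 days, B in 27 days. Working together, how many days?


Rate of A = 1/33 per day
Rate of B = 1/27 per day
Combined rate = 1/33 + 1/27 = 60/891 ≈ 0.0673 per day
Days = 1 / combined rate = 891/60
= 14.85 days

14.85 days


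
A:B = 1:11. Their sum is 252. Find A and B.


Let A = 1k, B = 11k.
1k + 11k = 252
12k = 252 → k = 252/12 = 21
A = 1×21 = 21, B = 11×21 = 231
= A = 21, B = 231

A = 21, B = 231


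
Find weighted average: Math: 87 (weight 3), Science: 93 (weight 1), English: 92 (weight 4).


Numerator = 87×3 + 93×1 + 92×4
= 261 + 93 + 368
= 722
Total weight = 8
Weighted avg = 722/8
= 90.25

90.25


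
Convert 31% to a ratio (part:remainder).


31% means 31 parts out of 100; remainder = 69
Part : remainder = 31:69
GCD = 1
= 31:69

31:69


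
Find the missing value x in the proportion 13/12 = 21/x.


Cross multiply: 13 × x = 12 × 21
13x = 252
x = 252 / 13
= 19.38

19.38


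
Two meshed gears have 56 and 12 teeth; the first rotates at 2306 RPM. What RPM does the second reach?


Gear ratio = 56:12 = 14:3
RPM_B = RPM_A × (teeth_A / teeth_B)
= 2306 × (56/12)
= 10761.3 RPM

10761.3 RPM


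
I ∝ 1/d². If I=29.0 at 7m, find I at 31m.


I₁d₁² = I₂d₂²
I₂ = I₁ × (d₁/d₂)²
= 29.0 × (7/31)²
= 29.0 × 49/961
= 1421/961
≈ 1.4787

1.4787


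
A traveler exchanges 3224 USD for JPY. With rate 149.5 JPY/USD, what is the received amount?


Amount × rate = 3224 × 149.5
= 481988.00 JPY

481988.00 JPY


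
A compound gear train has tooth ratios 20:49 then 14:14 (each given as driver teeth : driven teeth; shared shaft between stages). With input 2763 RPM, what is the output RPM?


Stage 1: RPM_B = RPM_A × t_A/t_B = 2763 × 20/49 = 55260/49 ≈ 1127.76
B and C share a shaft → RPM_C = RPM_B
Stage 2: RPM_D = RPM_C × t_C/t_D = RPM_A × (t_A×t_C)/(t_B×t_D)
Overall ratio = (20×14)/(49×14) = 280/686
RPM_D = 2763 × 280/686 = 773640/686
≈ 1127.76 RPM

1127.76 RPM


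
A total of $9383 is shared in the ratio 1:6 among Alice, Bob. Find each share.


Total parts = 1 + 6 = 7
Alice: 9383 × 1/7 = 1340.43
Bob: 9383 × 6/7 = 8042.57
= Alice: $1340.43, Bob: $8042.57

Alice: $1340.43, Bob: $8042.57


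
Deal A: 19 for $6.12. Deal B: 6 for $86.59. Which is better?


Deal A: $6.12/19 = $0.3221/unit
Deal B: $86.59/6 = $14.4317/unit
A is cheaper per unit
= Deal A

Deal A


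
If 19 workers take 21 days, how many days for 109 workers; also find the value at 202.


Inverse proportion: x × y = constant
k = 19 × 21 = 399
At x=109: k/109 = 3.66
At x=202: k/202 = 1.98
= 3.66 and 1.98

3.66 and 1.98


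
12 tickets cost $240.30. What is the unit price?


Unit rate = total / quantity
= 240.30 / 12
= $20.03 per unit

$20.03 per unit


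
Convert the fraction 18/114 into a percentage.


Percentage = (part / whole) × 100
= (18 / 114) × 100
≈ 15.79%

15.79%


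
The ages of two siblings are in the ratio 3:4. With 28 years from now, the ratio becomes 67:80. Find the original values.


Let A = 3k, B = 4k.
(3k + 28) / (4k + 28) = 67/80
Cross-multiply: 80(3k + 28) = 67(4k + 28)
240k + 2240 = 268k + 1876
240k - 268k = 1876 - 2240
-28k = -364
k = -364/-28 = 13
A = 3×13 = 39, B = 4×13 = 52
= A = 39, B = 52

A = 39, B = 52


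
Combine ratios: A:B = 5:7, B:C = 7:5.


Match B: multiply A:B by 7 → 35:49
Multiply B:C by 7 → 49:35
Combined: 35:49:35
GCD = 7
= 5:7:5

5:7:5


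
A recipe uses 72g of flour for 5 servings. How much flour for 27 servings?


Direct proportion: y/x = constant
k = 72/5 = 14.4000
y₂ = k × 27 = 72 × 27 / 5 = 1944/5
= 388.80

388.80


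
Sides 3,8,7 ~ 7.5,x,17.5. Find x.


Scale factor = 7.5/3 = 2.5
Missing side = 8 × 2.5
= 20.0

20.0


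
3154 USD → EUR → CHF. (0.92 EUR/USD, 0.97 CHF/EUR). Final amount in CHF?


Step 1: 3154 USD × 0.92 = 2901.68 EUR
Step 2: 2901.68 EUR × 0.97 = 2814.63 CHF
Implied rate USD→CHF = 0.92 × 0.97 = 0.8924
= 2814.63 CHF

2814.63 CHF


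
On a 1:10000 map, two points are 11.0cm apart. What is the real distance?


Real distance = map distance × scale
= 11.0cm × 10000
= 110000 cm = 1100.0 m
= 1.100 km

1.100 km


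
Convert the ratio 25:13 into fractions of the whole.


Total parts = 25 + 13 = 38
First part: 25/38 = 25/38
Second part: 13/38 = 13/38
= 25/38 and 13/38

25/38 and 13/38


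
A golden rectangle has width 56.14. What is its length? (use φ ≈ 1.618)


φ = (1 + √5) / 2 ≈ 1.618
Length = width × φ = 56.14 × 1.618 = 90.83452
≈ 90.83

90.83


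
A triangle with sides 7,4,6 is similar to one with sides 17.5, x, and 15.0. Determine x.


Scale factor = 17.5/7 = 2.5
Missing side = 4 × 2.5
= 10.0

10.0


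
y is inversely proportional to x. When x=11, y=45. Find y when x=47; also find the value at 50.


Inverse proportion: x × y = constant
k = 11 × 45 = 495
At x=47: k/47 = 10.53
At x=50: k/50 = 9.90
= 10.53 and 9.90

10.53 and 9.90


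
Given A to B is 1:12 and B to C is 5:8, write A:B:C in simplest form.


Match B: multiply A:B by 5 → 5:60
Multiply B:C by 12 → 60:96
Combined: 5:60:96
GCD = 1
= 5:60:96

5:60:96


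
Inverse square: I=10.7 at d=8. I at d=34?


I₁d₁² = I₂d₂²
I₂ = I₁ × (d₁/d₂)²
= 10.7 × (8/34)²
= 10.7 × 64/1156
= 684.8/1156
≈ 0.5924

0.5924


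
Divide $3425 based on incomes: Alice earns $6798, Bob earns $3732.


Total income = 6798 + 3732 = $10530
Alice: $3425 × 6798/10530 = $2211.13
Bob: $3425 × 3732/10530 = $1213.87
= Alice: $2211.13, Bob: $1213.87

Alice: $2211.13, Bob: $1213.87


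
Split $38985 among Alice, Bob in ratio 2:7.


Total parts = 2 + 7 = 9
Alice: 38985 × 2/9 = 8663.33
Bob: 38985 × 7/9 = 30321.67
= Alice: $8663.33, Bob: $30321.67

Alice: $8663.33, Bob: $30321.67


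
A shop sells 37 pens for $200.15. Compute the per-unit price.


Unit rate = total / quantity
= 200.15 / 37
= $5.41 per unit

$5.41 per unit


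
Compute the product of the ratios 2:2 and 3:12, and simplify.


Compound ratio = (2×3) : (2×12)
= 6:24
GCD = 6
= 1:4

1:4


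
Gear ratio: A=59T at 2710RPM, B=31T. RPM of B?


Gear ratio = 59:31 = 59:31
RPM_B = RPM_A × (teeth_A / teeth_B)
= 2710 × (59/31)
= 5157.7 RPM

5157.7 RPM


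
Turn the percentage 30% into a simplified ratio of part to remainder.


30% means 30 parts out of 100; remainder = 70
Part : remainder = 30:70
GCD = 10
= 3:7

3:7


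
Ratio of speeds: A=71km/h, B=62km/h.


Ratio = 71:62
GCD = 1
Simplified = 71:62
Time ratio (same distance) = 62:71
Speed ratio = 71:62

71:62


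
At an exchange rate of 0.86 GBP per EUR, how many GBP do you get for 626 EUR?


Amount × rate = 626 × 0.86
= 538.36 GBP

538.36 GBP


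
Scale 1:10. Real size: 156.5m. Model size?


Model size = real / scale
= 156.5 / 10
= 15.6500 m

15.6500 m


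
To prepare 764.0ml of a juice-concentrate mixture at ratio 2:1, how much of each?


Total parts = 2 + 1 = 3
juice: 764.0 × 2/3 = 509.3ml
concentrate: 764.0 × 1/3 = 254.7ml
= 509.3ml and 254.7ml

509.3ml and 254.7ml


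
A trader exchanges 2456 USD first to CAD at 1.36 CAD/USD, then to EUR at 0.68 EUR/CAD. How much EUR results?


Step 1: 2456 USD × 1.36 = 3340.16 CAD
Step 2: 3340.16 CAD × 0.68 = 2271.31 EUR
Implied rate USD→EUR = 1.36 × 0.68 = 0.9248
= 2271.31 EUR

2271.31 EUR


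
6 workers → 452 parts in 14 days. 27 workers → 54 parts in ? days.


Days ∝ work / workers, so d₂ = d₁ × (m₁/m₂) × (w₂/w₁)
Workers factor (inverse): 6/27 ≈ 0.2222
Work factor (direct): 54/452 ≈ 0.1195
d₂ = 14 × 6/27 × 54/452 = (14 × 6 × 54) / (27 × 452) = 4536/12204
≈ 0.37 days

0.37 days


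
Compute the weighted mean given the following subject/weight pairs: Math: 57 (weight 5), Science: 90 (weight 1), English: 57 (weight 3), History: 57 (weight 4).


Numerator = 57×5 + 90×1 + 57×3 + 57×4
= 285 + 90 + 171 + 228
= 774
Total weight = 13
Weighted avg = 774/13
= 59.54

59.54


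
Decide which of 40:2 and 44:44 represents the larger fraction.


40/2 = 20.0000
44/44 = 1.0000
20.0000 > 1.0000, so 40:2 is greater
= 40:2

40:2


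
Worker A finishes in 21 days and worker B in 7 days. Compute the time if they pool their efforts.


Rate of A = 1/21 per day
Rate of B = 1/7 per day
Combined rate = 1/21 + 1/7 = 28/147 ≈ 0.1905 per day
Days = 1 / combined rate = 147/28
= 5.25 days

5.25 days


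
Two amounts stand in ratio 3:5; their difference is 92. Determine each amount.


Let A = 3k, B = 5k.
5k - 3k = 92
2k = 92 → k = 92/2 = 46
A = 3×46 = 138, B = 5×46 = 230
= A = 138, B = 230

A = 138, B = 230


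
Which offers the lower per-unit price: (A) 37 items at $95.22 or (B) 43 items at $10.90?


Deal A: $95.22/37 = $2.5735/unit
Deal B: $10.90/43 = $0.2535/unit
B is cheaper per unit
= Deal B

Deal B


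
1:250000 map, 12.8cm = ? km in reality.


Real distance = map distance × scale
= 12.8cm × 250000
= 3200000 cm = 32000.0 m
= 32.000 km

32.000 km


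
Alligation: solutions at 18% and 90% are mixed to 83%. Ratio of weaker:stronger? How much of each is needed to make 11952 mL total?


Let x parts of 18% mix with y parts of 90%.
18x + 90y = 83(x + y)
18x + 90y = 83x + 83y
x(18 - 83) = y(83 - 90)
x/y = (90 - 83)/(83 - 18) = 7/65
Simplify: 7:65
Total parts = 72; one part = 11952/72 = 166.00 mL
18% solution: 7×166.00 = 1162.00 mL
90% solution: 65×166.00 = 10790.00 mL
= ratio 7:65; 1162.00 mL and 10790.00 mL

ratio 7:65; 1162.00 mL and 10790.00 mL


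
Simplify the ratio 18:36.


GCD(18, 36) = 18
18/18 : 36/18
= 1:2

1:2


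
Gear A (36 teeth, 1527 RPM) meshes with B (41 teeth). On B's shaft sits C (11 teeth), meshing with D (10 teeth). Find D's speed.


Stage 1: RPM_B = RPM_A × t_A/t_B = 1527 × 36/41 = 54972/41 ≈ 1340.78
B and C share a shaft → RPM_C = RPM_B
Stage 2: RPM_D = RPM_C × t_C/t_D = RPM_A × (t_A×t_C)/(t_B×t_D)
Overall ratio = (36×11)/(41×10) = 396/410
RPM_D = 1527 × 396/410 = 604692/410
≈ 1474.86 RPM

1474.86 RPM


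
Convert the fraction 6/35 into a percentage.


Percentage = (part / whole) × 100
= (6 / 35) × 100
≈ 17.14%

17.14%


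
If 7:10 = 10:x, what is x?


Cross multiply: 7 × x = 10 × 10
7x = 100
x = 100 / 7
= 14.29

14.29


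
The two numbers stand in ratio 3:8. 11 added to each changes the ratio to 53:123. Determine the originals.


Let A = 3k, B = 8k.
(3k + 11) / (8k + 11) = 53/123
Cross-multiply: 123(3k + 11) = 53(8k + 11)
369k + 1353 = 424k + 583
369k - 424k = 583 - 1353
-55k = -770
k = -770/-55 = 14
A = 3×14 = 42, B = 8×14 = 112
= A = 42, B = 112

A = 42, B = 112


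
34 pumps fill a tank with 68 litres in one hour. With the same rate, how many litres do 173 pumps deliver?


Direct proportion: y/x = constant
k = 68/34 = 2.0000
y₂ = k × 173 = 68 × 173 / 34 = 11764/34
= 346.00

346.00


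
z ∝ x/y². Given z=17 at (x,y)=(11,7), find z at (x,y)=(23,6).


z = k·x/y²
Solve for k using the known point: k = z·y²/x = 17×49/11 = 833/11 ≈ 75.7273
Now evaluate at x=23, y=6:
z = k × 23 / 36 = (833 × 23) / (11 × 36) = 19159/396
≈ 48.3813

48.3813


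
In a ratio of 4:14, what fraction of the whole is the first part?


Total parts = 4 + 14 = 18
First part: 4/18 = 2/9
= 2/9

2/9


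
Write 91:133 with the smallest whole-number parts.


GCD(91, 133) = 7
91/7 : 133/7
= 13:19

13:19


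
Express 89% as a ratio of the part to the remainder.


89% means 89 parts out of 100; remainder = 11
Part : remainder = 89:11
GCD = 1
= 89:11

89:11


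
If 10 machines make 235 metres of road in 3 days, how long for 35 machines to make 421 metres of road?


Days ∝ work / workers, so d₂ = d₁ × (m₁/m₂) × (w₂/w₁)
Workers factor (inverse): 10/35 ≈ 0.2857
Work factor (direct): 421/235 ≈ 1.7915
d₂ = 3 × 10/35 × 421/235 = (3 × 10 × 421) / (35 × 235) = 12630/8225
≈ 1.54 days

1.54 days


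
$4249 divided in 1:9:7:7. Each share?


Total parts = 1 + 9 + 7 + 7 = 24
Part 1: 4249 × 1/24 = 177.04
Part 2: 4249 × 9/24 = 1593.38
Part 3: 4249 × 7/24 = 1239.29
Part 4: 4249 × 7/24 = 1239.29
= Part 1: $177.04, Part 2: $1593.38, Part 3: $1239.29, Part 4: $1239.29

Part 1: $177.04, Part 2: $1593.38, Part 3: $1239.29, Part 4: $1239.29


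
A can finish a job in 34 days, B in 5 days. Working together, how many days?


Rate of A = 1/34 per day
Rate of B = 1/5 per day
Combined rate = 1/34 + 1/5 = 39/170 ≈ 0.2294 per day
Days = 1 / combined rate = 170/39
≈ 4.36 days

4.36 days


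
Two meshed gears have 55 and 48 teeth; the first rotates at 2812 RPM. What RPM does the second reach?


Gear ratio = 55:48 = 55:48
RPM_B = RPM_A × (teeth_A / teeth_B)
= 2812 × (55/48)
= 3222.1 RPM

3222.1 RPM


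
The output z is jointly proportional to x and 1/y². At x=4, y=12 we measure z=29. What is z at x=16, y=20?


z = k·x/y²
Solve for k using the known point: k = z·y²/x = 29×144/4 = 4176/4 = 1044.0000
Now evaluate at x=16, y=20:
z = k × 16 / 400 = (4176 × 16) / (4 × 400) = 66816/1600
= 41.7600

41.7600


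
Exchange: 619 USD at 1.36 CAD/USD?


Amount × rate = 619 × 1.36
= 841.84 CAD

841.84 CAD


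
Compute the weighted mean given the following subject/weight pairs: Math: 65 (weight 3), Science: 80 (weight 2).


Numerator = 65×3 + 80×2
= 195 + 160
= 355
Total weight = 5
Weighted avg = 355/5
= 71.00

71.00


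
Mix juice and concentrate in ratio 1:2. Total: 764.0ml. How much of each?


Total parts = 1 + 2 = 3
juice: 764.0 × 1/3 = 254.7ml
concentrate: 764.0 × 2/3 = 509.3ml
= 254.7ml and 509.3ml

254.7ml and 509.3ml


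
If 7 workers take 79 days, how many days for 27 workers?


Inverse proportion: x × y = constant
k = 7 × 79 = 553
y₂ = k / 27 = 553 / 27
= 20.48

20.48


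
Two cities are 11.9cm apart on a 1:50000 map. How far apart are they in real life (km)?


Real distance = map distance × scale
= 11.9cm × 50000
= 595000 cm = 5950.0 m
= 5.950 km

5.950 km


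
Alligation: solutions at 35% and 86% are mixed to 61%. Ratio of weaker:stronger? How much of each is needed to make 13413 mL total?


Let x parts of 35% mix with y parts of 86%.
35x + 86y = 61(x + y)
35x + 86y = 61x + 61y
x(35 - 61) = y(61 - 86)
x/y = (86 - 61)/(61 - 35) = 25/26
Simplify: 25:26
Total parts = 51; one part = 13413/51 = 263.00 mL
35% solution: 25×263.00 = 6575.00 mL
86% solution: 26×263.00 = 6838.00 mL
= ratio 25:26; 6575.00 mL and 6838.00 mL

ratio 25:26; 6575.00 mL and 6838.00 mL


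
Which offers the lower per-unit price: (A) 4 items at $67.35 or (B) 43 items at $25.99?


Deal A: $67.35/4 = $16.8375/unit
Deal B: $25.99/43 = $0.6044/unit
B is cheaper per unit
= Deal B

Deal B


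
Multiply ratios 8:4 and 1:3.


Compound ratio = (8×1) : (4×3)
= 8:12
GCD = 4
= 2:3

2:3


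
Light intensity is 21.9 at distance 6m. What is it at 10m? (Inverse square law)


I₁d₁² = I₂d₂²
I₂ = I₁ × (d₁/d₂)²
= 21.9 × (6/10)²
= 21.9 × 36/100
= 788.4/100
= 7.8840

7.8840


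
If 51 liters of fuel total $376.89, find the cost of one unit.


Unit rate = total / quantity
= 376.89 / 51
= $7.39 per unit

$7.39 per unit


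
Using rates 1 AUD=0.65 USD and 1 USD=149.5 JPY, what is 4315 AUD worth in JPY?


Step 1: 4315 AUD × 0.65 = 2804.75 USD
Step 2: 2804.75 USD × 149.5 = 419310.13 JPY
Implied rate AUD→JPY = 0.65 × 149.5 = 97.1750
= 419310.13 JPY

419310.13 JPY


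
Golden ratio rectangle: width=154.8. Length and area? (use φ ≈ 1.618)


φ = (1 + √5) / 2 ≈ 1.618
Length = width × φ = 154.8 × 1.618 = 250.4664
≈ 250.47
Area = width × length = 154.8 × 250.4664 = 38772.19872 ≈ 38772.20
= Length: 250.47, Area: 38772.20

Length: 250.47, Area: 38772.20


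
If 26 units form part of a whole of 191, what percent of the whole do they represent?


Percentage = (part / whole) × 100
= (26 / 191) × 100
≈ 13.61%

13.61%


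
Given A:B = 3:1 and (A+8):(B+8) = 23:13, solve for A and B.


Let A = 3k, B = 1k.
(3k + 8) / (1k + 8) = 23/13
Cross-multiply: 13(3k + 8) = 23(1k + 8)
39k + 104 = 23k + 184
39k - 23k = 184 - 104
16k = 80
k = 80/16 = 5
A = 3×5 = 15, B = 1×5 = 5
= A = 15, B = 5

A = 15, B = 5


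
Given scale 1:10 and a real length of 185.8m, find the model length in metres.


Model size = real / scale
= 185.8 / 10
= 18.5800 m

18.5800 m


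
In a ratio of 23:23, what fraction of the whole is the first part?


Total parts = 23 + 23 = 46
First part: 23/46 = 1/2
= 1/2

1/2


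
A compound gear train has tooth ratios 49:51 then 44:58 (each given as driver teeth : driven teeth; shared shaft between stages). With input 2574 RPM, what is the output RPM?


Stage 1: RPM_B = RPM_A × t_A/t_B = 2574 × 49/51 = 126126/51 ≈ 2473.06
B and C share a shaft → RPM_C = RPM_B
Stage 2: RPM_D = RPM_C × t_C/t_D = RPM_A × (t_A×t_C)/(t_B×t_D)
Overall ratio = (49×44)/(51×58) = 2156/2958
RPM_D = 2574 × 2156/2958 = 5549544/2958
≈ 1876.11 RPM

1876.11 RPM


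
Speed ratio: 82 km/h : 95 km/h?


Ratio = 82:95
GCD = 1
Simplified = 82:95
Time ratio (same distance) = 95:82
Speed ratio = 82:95

82:95


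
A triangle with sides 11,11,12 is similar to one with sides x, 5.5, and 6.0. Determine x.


Scale factor = 5.5/11 = 0.5
Missing side = 11 × 0.5
= 5.5

5.5


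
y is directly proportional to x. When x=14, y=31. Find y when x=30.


Direct proportion: y/x = constant
k = 31/14 ≈ 2.2143
y₂ = k × 30 = 31 × 30 / 14 = 930/14
≈ 66.43

66.43


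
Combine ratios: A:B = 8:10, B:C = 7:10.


Match B: multiply A:B by 7 → 56:70
Multiply B:C by 10 → 70:100
Combined: 56:70:100
GCD = 2
= 28:35:50

28:35:50


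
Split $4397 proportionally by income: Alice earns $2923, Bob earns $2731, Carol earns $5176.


Total income = 2923 + 2731 + 5176 = $10830
Alice: $4397 × 2923/10830 = $1186.74
Bob: $4397 × 2731/10830 = $1108.79
Carol: $4397 × 5176/10830 = $2101.47
= Alice: $1186.74, Bob: $1108.79, Carol: $2101.47

Alice: $1186.74, Bob: $1108.79, Carol: $2101.47


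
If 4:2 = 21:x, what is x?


Cross multiply: 4 × x = 2 × 21
4x = 42
x = 42 / 4
= 10.50

10.50


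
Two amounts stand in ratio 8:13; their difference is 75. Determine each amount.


Let A = 8k, B = 13k.
13k - 8k = 75
5k = 75 → k = 75/5 = 15
A = 8×15 = 120, B = 13×15 = 195
= A = 120, B = 195

A = 120, B = 195


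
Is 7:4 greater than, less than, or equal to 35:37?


7/4 = 1.7500
35/37 = 0.9459
1.7500 > 0.9459, so 7:4 is greater
= greater than

greater than


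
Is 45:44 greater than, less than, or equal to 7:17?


45/44 = 1.0227
7/17 = 0.4118
1.0227 > 0.4118, so 45:44 is greater
= greater than

greater than


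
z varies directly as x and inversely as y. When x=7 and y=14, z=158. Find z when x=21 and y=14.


z = k·x/y
Solve for k using the known point: k = z·y/x = 158×14/7 = 2212/7 = 316.0000
Now evaluate at x=21, y=14:
z = k × 21 / 14 = (2212 × 21) / (7 × 14) = 46452/98
= 474.0000

474.0000


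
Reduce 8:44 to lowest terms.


GCD(8, 44) = 4
8/4 : 44/4
= 2:11

2:11


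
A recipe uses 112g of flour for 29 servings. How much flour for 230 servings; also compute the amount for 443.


Direct proportion: y/x = constant
k = 112/29 ≈ 3.8621
y at x=230: k × 230 = 112 × 230 / 29 = 25760/29 ≈ 888.28
y at x=443: k × 443 = 112 × 443 / 29 = 49616/29 ≈ 1710.90
= 888.28 and 1710.90

888.28 and 1710.90


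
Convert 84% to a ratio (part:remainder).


84% means 84 parts out of 100; remainder = 16
Part : remainder = 84:16
GCD = 4
= 21:4

21:4


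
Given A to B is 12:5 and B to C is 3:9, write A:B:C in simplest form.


Match B: multiply A:B by 3 → 36:15
Multiply B:C by 5 → 15:45
Combined: 36:15:45
GCD = 3
= 12:5:15

12:5:15


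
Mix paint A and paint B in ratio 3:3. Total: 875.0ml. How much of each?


Total parts = 3 + 3 = 6
paint A: 875.0 × 3/6 = 437.5ml
paint B: 875.0 × 3/6 = 437.5ml
= 437.5ml and 437.5ml

437.5ml and 437.5ml


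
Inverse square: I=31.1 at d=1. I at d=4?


I₁d₁² = I₂d₂²
I₂ = I₁ × (d₁/d₂)²
= 31.1 × (1/4)²
= 31.1 × 1/16
= 31.1/16
≈ 1.9438

1.9438


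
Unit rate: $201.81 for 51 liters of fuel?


Unit rate = total / quantity
= 201.81 / 51
= $3.96 per unit

$3.96 per unit


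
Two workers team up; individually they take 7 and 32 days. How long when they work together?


Rate of A = 1/7 per day
Rate of B = 1/32 per day
Combined rate = 1/7 + 1/32 = 39/224 ≈ 0.1741 per day
Days = 1 / combined rate = 224/39
≈ 5.74 days

5.74 days


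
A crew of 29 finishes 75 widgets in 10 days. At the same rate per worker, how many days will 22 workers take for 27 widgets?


Days ∝ work / workers, so d₂ = d₁ × (m₁/m₂) × (w₂/w₁)
Workers factor (inverse): 29/22 ≈ 1.3182
Work factor (direct): 27/75 = 0.3600
d₂ = 10 × 29/22 × 27/75 = (10 × 29 × 27) / (22 × 75) = 7830/1650
≈ 4.75 days

4.75 days


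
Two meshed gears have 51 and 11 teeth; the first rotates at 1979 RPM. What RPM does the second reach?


Gear ratio = 51:11 = 51:11
RPM_B = RPM_A × (teeth_A / teeth_B)
= 1979 × (51/11)
= 9175.4 RPM

9175.4 RPM


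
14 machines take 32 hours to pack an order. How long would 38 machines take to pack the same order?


Inverse proportion: x × y = constant
k = 14 × 32 = 448
y₂ = k / 38 = 448 / 38
= 11.79

11.79
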